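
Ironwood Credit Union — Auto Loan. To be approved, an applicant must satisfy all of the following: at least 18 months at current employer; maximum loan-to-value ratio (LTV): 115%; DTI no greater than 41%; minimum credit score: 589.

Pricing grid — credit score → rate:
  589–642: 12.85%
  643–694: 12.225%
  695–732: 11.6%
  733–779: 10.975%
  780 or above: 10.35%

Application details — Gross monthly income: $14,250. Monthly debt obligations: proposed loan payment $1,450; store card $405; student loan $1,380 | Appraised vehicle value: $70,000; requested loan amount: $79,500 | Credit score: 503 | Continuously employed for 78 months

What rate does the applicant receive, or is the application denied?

Denied

Credit score 503 < 589 (below minimum)
Employment 78 ≥ 18 months
LTV = 79,500/70,000 = 113.6% ≤ 115%
Total monthly debts = (1,450 + 405 + 1,380) = 3,235. DTI = 3,235/14,250 = 22.7% ≤ 41%
Not all requirements met → denied.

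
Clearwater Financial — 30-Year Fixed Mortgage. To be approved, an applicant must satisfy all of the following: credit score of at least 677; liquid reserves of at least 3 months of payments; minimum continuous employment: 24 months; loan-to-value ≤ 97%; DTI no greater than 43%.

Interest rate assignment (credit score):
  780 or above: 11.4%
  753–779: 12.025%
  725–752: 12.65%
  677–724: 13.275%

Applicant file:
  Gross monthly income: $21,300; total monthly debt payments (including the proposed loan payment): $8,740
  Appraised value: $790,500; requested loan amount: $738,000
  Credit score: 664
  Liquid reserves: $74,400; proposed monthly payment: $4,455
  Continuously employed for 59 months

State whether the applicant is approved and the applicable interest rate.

Denied

Credit score 664 < 677 (below minimum)
DTI: 8,740 ÷ 21,300 = 41%, within the 43% cap
Employment 59 ≥ 24 months
Liquid reserves cover 74,400/4,455 = 16.7 months — ≥ 3 required
LTV: 738,000 ÷ 790,500 = 93.4%, within 97% cap
Not all requirements met → denied.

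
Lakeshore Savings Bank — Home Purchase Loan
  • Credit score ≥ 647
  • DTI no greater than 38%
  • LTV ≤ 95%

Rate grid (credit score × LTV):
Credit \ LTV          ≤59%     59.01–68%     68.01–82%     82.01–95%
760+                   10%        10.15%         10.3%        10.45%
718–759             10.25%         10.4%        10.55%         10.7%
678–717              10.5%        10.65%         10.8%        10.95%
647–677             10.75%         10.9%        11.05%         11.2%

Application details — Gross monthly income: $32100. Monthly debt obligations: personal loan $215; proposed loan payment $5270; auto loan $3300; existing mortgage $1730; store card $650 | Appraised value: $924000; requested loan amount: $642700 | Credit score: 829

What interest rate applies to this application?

10.3%

Credit score 829 ≥ 647; Total monthly debts = (215 + 5,270 + 3,300 + 1,730 + 650) = 11,165. DTI: 11,165 ÷ 32,100 = 34.8%, within the 38% cap
LTV: 642,700 ÷ 924,000 = 69.6%, within 95% cap
Credit 829 → row 760+; LTV 69.6% → column 68.01–82%. Grid cell → 10.3%.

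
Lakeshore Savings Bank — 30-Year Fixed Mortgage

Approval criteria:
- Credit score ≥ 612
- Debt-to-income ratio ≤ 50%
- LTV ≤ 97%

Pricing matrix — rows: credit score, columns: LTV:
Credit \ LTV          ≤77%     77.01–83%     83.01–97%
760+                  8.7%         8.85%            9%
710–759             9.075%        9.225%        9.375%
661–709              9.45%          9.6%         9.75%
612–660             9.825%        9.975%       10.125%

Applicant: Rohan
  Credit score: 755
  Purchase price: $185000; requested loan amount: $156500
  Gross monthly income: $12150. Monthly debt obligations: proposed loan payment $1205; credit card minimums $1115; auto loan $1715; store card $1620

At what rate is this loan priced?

9.375%

Credit score 755 ≥ 612; Total monthly debts = (1,205 + 1,115 + 1,715 + 1,620) = 5,655. DTI = 5,655/12,150 = 46.5% ≤ 50%
LTV = 156,500/185,000 = 84.6% ≤ 97%
Row: 755 falls in 710–759. Column: 84.6% falls in 83.01–97%. Rate = 9.375%.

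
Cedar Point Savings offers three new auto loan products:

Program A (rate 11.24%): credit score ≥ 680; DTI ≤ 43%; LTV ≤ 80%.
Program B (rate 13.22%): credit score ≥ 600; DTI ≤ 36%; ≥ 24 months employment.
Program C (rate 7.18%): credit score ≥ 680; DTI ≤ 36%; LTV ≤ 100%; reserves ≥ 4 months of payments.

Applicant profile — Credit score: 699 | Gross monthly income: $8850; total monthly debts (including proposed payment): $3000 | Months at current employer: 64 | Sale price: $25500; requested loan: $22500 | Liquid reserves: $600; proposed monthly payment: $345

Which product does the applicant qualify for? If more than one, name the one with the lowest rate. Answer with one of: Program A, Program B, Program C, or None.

DTI = 3,000/8,850 = 33.9%.
LTV = 22,500/25,500 = 88.2%.
Reserves = 600/345 = 1.7 months.
Program A: score 699 ≥ 680; DTI 33.9% ≤ 43%; LTV 88.2% > 80% → does not qualify.
Program B: score 699 ≥ 600; DTI 33.9% ≤ 36%; employment 64 ≥ 24 mo → qualifies.
Program C: score 699 ≥ 680; DTI 33.9% ≤ 36%; LTV 88.2% ≤ 100%; reserves 1.7 < 4 mo → does not qualify.

Program B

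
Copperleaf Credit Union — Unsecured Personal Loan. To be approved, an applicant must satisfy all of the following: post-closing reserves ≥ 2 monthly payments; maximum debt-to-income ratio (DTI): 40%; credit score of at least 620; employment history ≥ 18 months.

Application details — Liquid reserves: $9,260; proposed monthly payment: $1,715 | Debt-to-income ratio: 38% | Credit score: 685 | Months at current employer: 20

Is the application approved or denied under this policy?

Approved

Liquid reserves cover 9,260/1,715 = 5.4 months — ≥ 2 required
DTI 38% ≤ 40%
Credit score 685 ≥ 620 (meets)
Employment 20 ≥ 18 months
All criteria satisfied.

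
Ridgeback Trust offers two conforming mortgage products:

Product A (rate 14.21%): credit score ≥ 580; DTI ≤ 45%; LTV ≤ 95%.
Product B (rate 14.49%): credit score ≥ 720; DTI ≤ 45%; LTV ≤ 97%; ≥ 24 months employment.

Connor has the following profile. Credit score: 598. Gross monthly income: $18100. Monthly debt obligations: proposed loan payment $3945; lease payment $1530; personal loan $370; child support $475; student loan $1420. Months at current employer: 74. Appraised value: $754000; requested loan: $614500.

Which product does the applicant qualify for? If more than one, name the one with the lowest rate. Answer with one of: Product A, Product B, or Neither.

Product A

Total debts = (3,945 + 1,530 + 370 + 475 + 1,420) = 7,740; DTI = 7,740/18,100 = 42.8%.
LTV = 614,500/754,000 = 81.5%.
Product A: score 598 ≥ 580; DTI 42.8% ≤ 45%; LTV 81.5% ≤ 95% → qualifies.
Product B: score 598 < 720; DTI 42.8% ≤ 45%; LTV 81.5% ≤ 97%; employment 74 ≥ 24 mo → does not qualify.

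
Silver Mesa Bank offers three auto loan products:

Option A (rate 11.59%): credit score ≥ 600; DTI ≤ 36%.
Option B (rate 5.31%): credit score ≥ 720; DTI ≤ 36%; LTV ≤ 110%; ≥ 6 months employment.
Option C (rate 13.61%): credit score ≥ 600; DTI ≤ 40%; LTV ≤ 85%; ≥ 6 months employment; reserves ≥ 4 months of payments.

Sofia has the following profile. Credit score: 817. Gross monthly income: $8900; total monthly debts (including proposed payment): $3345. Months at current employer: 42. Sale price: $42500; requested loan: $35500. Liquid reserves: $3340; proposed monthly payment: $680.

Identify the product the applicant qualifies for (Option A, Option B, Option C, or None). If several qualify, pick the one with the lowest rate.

Option C

DTI = 3,345/8,900 = 37.6%.
LTV = 35,500/42,500 = 83.5%.
Reserves = 3,340/680 = 4.9 months.
Option A: score 817 ≥ 600; DTI 37.6% > 36% → does not qualify.
Option B: score 817 ≥ 720; DTI 37.6% > 36%; LTV 83.5% ≤ 110%; employment 42 ≥ 6 mo → does not qualify.
Option C: score 817 ≥ 600; DTI 37.6% ≤ 40%; LTV 83.5% ≤ 85%; employment 42 ≥ 6 mo; reserves 4.9 ≥ 4 mo → qualifies.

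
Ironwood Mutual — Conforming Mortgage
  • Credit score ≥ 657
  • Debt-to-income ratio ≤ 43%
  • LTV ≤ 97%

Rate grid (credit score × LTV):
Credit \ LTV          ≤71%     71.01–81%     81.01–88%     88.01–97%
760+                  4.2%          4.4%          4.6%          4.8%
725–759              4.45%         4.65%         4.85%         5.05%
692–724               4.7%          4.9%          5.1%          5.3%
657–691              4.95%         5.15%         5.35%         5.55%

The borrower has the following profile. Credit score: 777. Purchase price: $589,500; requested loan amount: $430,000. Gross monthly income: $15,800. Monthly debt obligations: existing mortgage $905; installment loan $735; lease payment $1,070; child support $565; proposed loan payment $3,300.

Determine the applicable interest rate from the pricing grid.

4.4%

Credit score 777 ≥ 657; Total monthly debts = (905 + 735 + 1,070 + 565 + 3,300) = 6,575. DTI: 6,575 ÷ 15,800 = 41.6%, within the 43% cap
Loan-to-value = 430,000/589,500 = 72.9% — pass (97% max)
Row: 777 falls in 760+. Column: 72.9% falls in 71.01–81%. Rate = 4.4%.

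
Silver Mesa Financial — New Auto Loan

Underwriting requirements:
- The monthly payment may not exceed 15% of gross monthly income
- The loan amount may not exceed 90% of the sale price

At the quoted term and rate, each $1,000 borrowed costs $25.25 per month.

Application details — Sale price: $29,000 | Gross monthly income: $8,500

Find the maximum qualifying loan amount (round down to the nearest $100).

Payment cap: 15% × $8,500 = $1,275/month.
At $25.25 per $1,000, that supports 1,275/25.25 × 1,000 ≈ $50,495 → $50,400.
LTV cap: 90% × $29,000 = $26,100 → $26,100.
Binding constraint: loan-to-value.

$26,100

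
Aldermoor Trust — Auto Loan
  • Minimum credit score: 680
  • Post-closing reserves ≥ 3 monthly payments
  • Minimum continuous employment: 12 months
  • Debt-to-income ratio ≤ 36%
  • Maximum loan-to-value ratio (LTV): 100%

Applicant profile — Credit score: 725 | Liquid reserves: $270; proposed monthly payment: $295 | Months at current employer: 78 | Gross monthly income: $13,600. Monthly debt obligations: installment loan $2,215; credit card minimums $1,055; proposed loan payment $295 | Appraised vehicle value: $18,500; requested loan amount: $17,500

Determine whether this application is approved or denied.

Denied

Credit score 725 ≥ 680 (meets)
Reserves: 270 ÷ 295 = 0.9 months (below 3-month minimum)
Employment 78 ≥ 12 months
Total monthly debts = (2,215 + 1,055 + 295) = 3,565. DTI: 3,565 ÷ 13,600 = 26.2%, within the 36% cap
LTV: 17,500 ÷ 18,500 = 94.6%, within 100% cap
Fails on reserves.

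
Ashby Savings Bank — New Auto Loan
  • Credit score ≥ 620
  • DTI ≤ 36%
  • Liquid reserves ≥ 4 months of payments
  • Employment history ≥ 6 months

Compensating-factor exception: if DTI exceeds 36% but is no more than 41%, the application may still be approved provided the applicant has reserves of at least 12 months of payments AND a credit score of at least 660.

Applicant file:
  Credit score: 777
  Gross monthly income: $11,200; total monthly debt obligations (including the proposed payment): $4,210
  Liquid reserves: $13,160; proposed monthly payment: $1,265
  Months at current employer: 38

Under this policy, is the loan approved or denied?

Credit score 777 ≥ 620 (meets base)
DTI: 4,210 ÷ 11,200 = 37.6%, over the 36% base limit.
Liquid reserves cover 13,160/1,265 = 10.4 months — ≥ 4 required
Employment 38 ≥ 6 months
DTI 37.6% is within the 36%–41% exception band; checking compensating factors.
Reserves 10.4 < 12 months; credit score 777 ≥ 660.
Compensating-factor requirement not fully met.

Denied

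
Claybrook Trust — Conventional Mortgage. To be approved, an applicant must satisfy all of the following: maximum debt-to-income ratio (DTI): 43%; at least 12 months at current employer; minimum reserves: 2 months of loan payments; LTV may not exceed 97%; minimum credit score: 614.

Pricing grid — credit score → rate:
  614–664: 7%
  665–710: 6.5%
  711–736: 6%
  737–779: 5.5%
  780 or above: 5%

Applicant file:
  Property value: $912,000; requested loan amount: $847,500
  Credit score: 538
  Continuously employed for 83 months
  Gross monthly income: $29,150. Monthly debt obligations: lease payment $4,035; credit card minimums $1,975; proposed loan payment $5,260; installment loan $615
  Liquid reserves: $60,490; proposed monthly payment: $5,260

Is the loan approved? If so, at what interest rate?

Credit score 538 < 614 (below minimum)
Total monthly debts = (4,035 + 1,975 + 5,260 + 615) = 11,885. Debt-to-income = 11,885/29,150 = 40.8% — meets 43% limit
Reserves: 60,490 ÷ 5,260 = 11.5 months (meets 2-month minimum)
Employment 83 ≥ 12 months
Loan-to-value = 847,500/912,000 = 92.9% — pass (97% max)
Not all requirements met → denied.

Denied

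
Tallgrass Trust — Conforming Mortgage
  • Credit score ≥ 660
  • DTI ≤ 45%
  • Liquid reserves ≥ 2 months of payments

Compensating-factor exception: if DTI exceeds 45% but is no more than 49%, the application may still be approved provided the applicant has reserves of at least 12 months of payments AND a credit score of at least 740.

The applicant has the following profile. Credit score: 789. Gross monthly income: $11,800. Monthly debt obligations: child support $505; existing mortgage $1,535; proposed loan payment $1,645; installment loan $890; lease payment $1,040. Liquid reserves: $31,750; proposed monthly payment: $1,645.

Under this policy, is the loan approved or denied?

Approved

Credit score 789 ≥ 660 (meets base)
Total debts = (505 + 1,535 + 1,645 + 890 + 1,040) = 5,615. DTI: 5,615 ÷ 11,800 = 47.6%, over the 45% base limit.
Liquid reserves cover 31,750/1,645 = 19.3 months — ≥ 2 required
DTI 47.6% is within the 45%–49% exception band; checking compensating factors.
Reserves 19.3 ≥ 12 months; credit score 789 ≥ 740.
Both compensating conditions met → exception applies.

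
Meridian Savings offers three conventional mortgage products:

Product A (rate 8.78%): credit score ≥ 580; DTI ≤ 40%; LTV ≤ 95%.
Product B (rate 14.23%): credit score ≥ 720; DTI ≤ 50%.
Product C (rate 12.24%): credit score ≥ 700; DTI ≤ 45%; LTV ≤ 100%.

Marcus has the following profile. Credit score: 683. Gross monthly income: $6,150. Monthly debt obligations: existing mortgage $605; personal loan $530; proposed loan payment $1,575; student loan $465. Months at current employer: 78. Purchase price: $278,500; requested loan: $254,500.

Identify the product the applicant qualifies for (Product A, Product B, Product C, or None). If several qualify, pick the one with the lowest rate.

None

Total debts = (605 + 530 + 1,575 + 465) = 3,175; DTI = 3,175/6,150 = 51.6%.
LTV = 254,500/278,500 = 91.4%.
Product A: score 683 ≥ 580; DTI 51.6% > 40%; LTV 91.4% ≤ 95% → does not qualify.
Product B: score 683 < 720; DTI 51.6% > 50% → does not qualify.
Product C: score 683 < 700; DTI 51.6% > 45%; LTV 91.4% ≤ 100% → does not qualify.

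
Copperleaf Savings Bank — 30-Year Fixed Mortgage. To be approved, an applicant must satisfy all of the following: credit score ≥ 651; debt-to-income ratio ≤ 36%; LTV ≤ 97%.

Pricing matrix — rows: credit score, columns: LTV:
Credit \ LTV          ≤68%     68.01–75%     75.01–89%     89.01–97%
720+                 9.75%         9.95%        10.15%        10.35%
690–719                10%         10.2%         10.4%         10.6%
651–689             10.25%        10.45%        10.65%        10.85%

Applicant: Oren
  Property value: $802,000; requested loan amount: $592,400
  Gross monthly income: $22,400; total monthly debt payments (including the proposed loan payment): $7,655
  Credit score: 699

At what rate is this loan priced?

Credit score 699 ≥ 651; DTI: 7,655 ÷ 22,400 = 34.2%, within the 36% cap
LTV: 592,400 ÷ 802,000 = 73.9%, within 97% cap
Row: 699 falls in 690–719. Column: 73.9% falls in 68.01–75%. Rate = 10.2%.

10.2%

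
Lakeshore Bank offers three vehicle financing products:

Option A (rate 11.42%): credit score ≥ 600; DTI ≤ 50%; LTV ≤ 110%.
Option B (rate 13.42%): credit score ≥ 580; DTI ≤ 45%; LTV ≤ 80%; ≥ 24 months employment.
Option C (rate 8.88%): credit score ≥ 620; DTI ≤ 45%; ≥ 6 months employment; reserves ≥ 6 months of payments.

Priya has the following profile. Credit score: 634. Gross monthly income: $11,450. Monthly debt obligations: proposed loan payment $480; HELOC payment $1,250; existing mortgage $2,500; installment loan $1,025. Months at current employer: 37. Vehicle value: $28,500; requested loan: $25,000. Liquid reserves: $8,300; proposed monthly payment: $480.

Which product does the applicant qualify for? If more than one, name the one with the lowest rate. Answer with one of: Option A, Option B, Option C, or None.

Option A

Total debts = (480 + 1,250 + 2,500 + 1,025) = 5,255; DTI = 5,255/11,450 = 45.9%.
LTV = 25,000/28,500 = 87.7%.
Reserves = 8,300/480 = 17.3 months.
Option A: score 634 ≥ 600; DTI 45.9% ≤ 50%; LTV 87.7% ≤ 110% → qualifies.
Option B: score 634 ≥ 580; DTI 45.9% > 45%; LTV 87.7% > 80%; employment 37 ≥ 24 mo → does not qualify.
Option C: score 634 ≥ 620; DTI 45.9% > 45%; employment 37 ≥ 6 mo; reserves 17.3 ≥ 6 mo → does not qualify.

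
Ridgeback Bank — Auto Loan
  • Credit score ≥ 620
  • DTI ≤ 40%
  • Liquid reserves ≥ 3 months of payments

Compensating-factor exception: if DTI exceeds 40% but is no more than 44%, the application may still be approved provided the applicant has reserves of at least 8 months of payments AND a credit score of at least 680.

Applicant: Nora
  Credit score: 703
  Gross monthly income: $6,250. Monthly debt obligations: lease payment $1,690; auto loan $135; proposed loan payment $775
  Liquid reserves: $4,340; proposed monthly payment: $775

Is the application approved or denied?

Denied

Credit score 703 ≥ 620 (meets base)
Total debts = (1,690 + 135 + 775) = 2,600. DTI = 2,600/6,250 = 41.6% > 40% — standard DTI limit exceeded.
Reserves = 4,340/775 = 5.6 months ≥ 3
41.6% falls in the override range (40%–44%), so the compensating-factor test applies.
Reserves 5.6 < 8 months; credit score 703 ≥ 680.
Override conditions not both satisfied; exception does not apply.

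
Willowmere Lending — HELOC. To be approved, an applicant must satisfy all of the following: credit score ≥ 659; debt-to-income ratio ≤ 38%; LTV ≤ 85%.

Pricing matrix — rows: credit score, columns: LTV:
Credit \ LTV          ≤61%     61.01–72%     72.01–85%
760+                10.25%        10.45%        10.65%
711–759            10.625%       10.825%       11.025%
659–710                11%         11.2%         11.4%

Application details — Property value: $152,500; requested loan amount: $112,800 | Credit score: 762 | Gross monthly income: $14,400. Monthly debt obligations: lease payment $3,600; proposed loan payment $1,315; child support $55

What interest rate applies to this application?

10.65%

Credit score 762 ≥ 659; Total monthly debts = (3,600 + 1,315 + 55) = 4,970. DTI: 4,970 ÷ 14,400 = 34.5%, within the 38% cap
Loan-to-value = 112,800/152,500 = 74% — pass (85% max)
Credit 762 → row 760+; LTV 74% → column 72.01–85%. Grid cell → 10.65%.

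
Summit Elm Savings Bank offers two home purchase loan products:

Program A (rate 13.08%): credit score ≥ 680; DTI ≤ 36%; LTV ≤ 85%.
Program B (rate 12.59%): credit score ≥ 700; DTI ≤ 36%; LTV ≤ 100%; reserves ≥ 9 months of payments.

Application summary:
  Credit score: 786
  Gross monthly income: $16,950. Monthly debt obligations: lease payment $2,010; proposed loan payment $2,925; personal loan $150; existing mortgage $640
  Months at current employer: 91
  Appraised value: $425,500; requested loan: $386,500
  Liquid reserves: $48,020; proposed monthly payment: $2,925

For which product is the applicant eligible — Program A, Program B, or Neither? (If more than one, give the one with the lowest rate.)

Total debts = (2,010 + 2,925 + 150 + 640) = 5,725; DTI = 5,725/16,950 = 33.8%.
LTV = 386,500/425,500 = 90.8%.
Reserves = 48,020/2,925 = 16.4 months.
Program A: score 786 ≥ 680; DTI 33.8% ≤ 36%; LTV 90.8% > 85% → does not qualify.
Program B: score 786 ≥ 700; DTI 33.8% ≤ 36%; LTV 90.8% ≤ 100%; reserves 16.4 ≥ 9 mo → qualifies.

Program B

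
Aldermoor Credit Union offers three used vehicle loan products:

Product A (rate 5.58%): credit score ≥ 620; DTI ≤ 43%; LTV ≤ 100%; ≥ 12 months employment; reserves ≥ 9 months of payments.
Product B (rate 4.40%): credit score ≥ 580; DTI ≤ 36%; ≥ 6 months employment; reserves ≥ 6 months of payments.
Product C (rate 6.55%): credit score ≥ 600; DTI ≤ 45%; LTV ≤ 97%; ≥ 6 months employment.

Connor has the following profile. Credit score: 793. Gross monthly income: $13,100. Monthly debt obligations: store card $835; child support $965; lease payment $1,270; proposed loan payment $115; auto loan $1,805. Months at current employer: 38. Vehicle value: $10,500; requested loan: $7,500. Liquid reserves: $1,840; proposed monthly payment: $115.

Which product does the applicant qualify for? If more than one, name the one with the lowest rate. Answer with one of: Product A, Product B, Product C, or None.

Product A

Total debts = (835 + 965 + 1,270 + 115 + 1,805) = 4,990; DTI = 4,990/13,100 = 38.1%.
LTV = 7,500/10,500 = 71.4%.
Reserves = 1,840/115 = 16.0 months.
Product A: score 793 ≥ 620; DTI 38.1% ≤ 43%; LTV 71.4% ≤ 100%; employment 38 ≥ 12 mo; reserves 16.0 ≥ 9 mo → qualifies.
Product B: score 793 ≥ 580; DTI 38.1% > 36%; employment 38 ≥ 6 mo; reserves 16.0 ≥ 6 mo → does not qualify.
Product C: score 793 ≥ 600; DTI 38.1% ≤ 45%; LTV 71.4% ≤ 97%; employment 38 ≥ 6 mo → qualifies.
Qualifying: Product A, Product C. Lowest rate is 5.58% → Product A.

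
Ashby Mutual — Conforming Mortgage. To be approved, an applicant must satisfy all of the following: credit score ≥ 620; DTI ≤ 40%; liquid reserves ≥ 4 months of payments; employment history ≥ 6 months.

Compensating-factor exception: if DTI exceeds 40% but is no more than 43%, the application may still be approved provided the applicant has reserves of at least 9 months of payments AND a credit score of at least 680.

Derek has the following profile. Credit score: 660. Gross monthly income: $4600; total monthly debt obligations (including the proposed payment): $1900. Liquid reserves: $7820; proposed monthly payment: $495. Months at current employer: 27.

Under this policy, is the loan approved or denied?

Credit score 660 ≥ 620 (meets base)
DTI: 1,900 ÷ 4,600 = 41.3%, over the 40% base limit.
Liquid reserves cover 7,820/495 = 15.8 months — ≥ 4 required
Employment 27 ≥ 6 months
DTI 41.3% is within the 40%–43% exception band; checking compensating factors.
Reserves 15.8 ≥ 9 months; credit score 660 < 680.
Override conditions not both satisfied; exception does not apply.

Denied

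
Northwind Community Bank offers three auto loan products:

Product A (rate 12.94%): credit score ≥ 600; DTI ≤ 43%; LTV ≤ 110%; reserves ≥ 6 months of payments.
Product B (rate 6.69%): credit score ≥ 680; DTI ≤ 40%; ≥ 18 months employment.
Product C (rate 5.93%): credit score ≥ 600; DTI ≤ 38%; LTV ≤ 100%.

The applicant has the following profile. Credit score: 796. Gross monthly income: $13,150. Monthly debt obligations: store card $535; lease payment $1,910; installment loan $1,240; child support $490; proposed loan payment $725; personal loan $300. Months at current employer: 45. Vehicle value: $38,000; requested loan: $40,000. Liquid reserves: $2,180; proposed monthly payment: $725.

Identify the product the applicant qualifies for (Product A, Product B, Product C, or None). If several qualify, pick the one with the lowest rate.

Total debts = (535 + 1,910 + 1,240 + 490 + 725 + 300) = 5,200; DTI = 5,200/13,150 = 39.5%.
LTV = 40,000/38,000 = 105.3%.
Reserves = 2,180/725 = 3.0 months.
Product A: score 796 ≥ 600; DTI 39.5% ≤ 43%; LTV 105.3% ≤ 110%; reserves 3.0 < 6 mo → does not qualify.
Product B: score 796 ≥ 680; DTI 39.5% ≤ 40%; employment 45 ≥ 18 mo → qualifies.
Product C: score 796 ≥ 600; DTI 39.5% > 38%; LTV 105.3% > 100% → does not qualify.

Product B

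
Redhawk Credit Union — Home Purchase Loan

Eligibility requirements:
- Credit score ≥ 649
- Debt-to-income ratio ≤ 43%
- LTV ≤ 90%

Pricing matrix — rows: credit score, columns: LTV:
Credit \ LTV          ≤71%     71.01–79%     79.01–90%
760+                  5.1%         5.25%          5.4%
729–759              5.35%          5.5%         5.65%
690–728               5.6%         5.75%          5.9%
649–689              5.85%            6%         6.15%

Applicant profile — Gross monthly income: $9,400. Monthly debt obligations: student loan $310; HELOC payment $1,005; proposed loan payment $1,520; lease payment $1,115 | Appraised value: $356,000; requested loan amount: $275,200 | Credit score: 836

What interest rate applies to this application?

Credit score 836 ≥ 649; Total monthly debts = (310 + 1,005 + 1,520 + 1,115) = 3,950. DTI = 3,950/9,400 = 42% ≤ 43%
LTV: 275,200 ÷ 356,000 = 77.3%, within 90% cap
Credit 836 → row 760+; LTV 77.3% → column 71.01–79%. Grid cell → 5.25%.

5.25%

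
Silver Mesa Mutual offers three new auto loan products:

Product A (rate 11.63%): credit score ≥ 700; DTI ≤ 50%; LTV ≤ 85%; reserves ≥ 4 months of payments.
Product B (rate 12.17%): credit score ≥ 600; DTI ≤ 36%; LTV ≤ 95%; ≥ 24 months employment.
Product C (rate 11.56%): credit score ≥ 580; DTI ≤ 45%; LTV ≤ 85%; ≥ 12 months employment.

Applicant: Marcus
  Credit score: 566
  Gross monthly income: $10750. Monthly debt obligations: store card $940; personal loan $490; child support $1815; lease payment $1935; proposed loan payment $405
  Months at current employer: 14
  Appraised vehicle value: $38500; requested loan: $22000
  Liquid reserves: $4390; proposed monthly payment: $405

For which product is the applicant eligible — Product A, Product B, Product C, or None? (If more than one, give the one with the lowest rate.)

None

Total debts = (940 + 490 + 1,815 + 1,935 + 405) = 5,585; DTI = 5,585/10,750 = 52%.
LTV = 22,000/38,500 = 57.1%.
Reserves = 4,390/405 = 10.8 months.
Product A: score 566 < 700; DTI 52% > 50%; LTV 57.1% ≤ 85%; reserves 10.8 ≥ 4 mo → does not qualify.
Product B: score 566 < 600; DTI 52% > 36%; LTV 57.1% ≤ 95%; employment 14 < 24 mo → does not qualify.
Product C: score 566 < 580; DTI 52% > 45%; LTV 57.1% ≤ 85%; employment 14 ≥ 12 mo → does not qualify.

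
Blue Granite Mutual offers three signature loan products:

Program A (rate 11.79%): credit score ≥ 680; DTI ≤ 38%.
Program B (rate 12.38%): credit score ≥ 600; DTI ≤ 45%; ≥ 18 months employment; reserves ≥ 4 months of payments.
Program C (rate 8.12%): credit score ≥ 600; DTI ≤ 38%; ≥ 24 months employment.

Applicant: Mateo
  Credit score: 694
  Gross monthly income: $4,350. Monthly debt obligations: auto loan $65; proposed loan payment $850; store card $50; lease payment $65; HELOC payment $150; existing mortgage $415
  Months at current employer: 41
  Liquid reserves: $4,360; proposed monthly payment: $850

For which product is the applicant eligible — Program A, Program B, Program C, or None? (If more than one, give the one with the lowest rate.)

Program C

Total debts = (65 + 850 + 50 + 65 + 150 + 415) = 1,595; DTI = 1,595/4,350 = 36.7%.
Reserves = 4,360/850 = 5.1 months.
Program A: score 694 ≥ 680; DTI 36.7% ≤ 38% → qualifies.
Program B: score 694 ≥ 600; DTI 36.7% ≤ 45%; employment 41 ≥ 18 mo; reserves 5.1 ≥ 4 mo → qualifies.
Program C: score 694 ≥ 600; DTI 36.7% ≤ 38%; employment 41 ≥ 24 mo → qualifies.
Qualifying: Program A, Program B, Program C. Lowest rate is 8.12% → Program C.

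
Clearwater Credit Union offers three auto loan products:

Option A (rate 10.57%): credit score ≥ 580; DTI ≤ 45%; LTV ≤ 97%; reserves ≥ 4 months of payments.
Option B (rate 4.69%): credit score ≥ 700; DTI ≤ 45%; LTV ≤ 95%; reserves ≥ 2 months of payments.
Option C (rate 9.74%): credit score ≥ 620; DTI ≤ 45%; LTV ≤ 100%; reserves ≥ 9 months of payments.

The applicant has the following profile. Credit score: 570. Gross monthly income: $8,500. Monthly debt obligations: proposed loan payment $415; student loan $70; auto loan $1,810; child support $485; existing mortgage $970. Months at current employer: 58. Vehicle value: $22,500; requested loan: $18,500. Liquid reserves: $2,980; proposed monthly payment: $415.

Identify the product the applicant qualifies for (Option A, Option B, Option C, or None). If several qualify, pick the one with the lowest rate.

Total debts = (415 + 70 + 1,810 + 485 + 970) = 3,750; DTI = 3,750/8,500 = 44.1%.
LTV = 18,500/22,500 = 82.2%.
Reserves = 2,980/415 = 7.2 months.
Option A: score 570 < 580; DTI 44.1% ≤ 45%; LTV 82.2% ≤ 97%; reserves 7.2 ≥ 4 mo → does not qualify.
Option B: score 570 < 700; DTI 44.1% ≤ 45%; LTV 82.2% ≤ 95%; reserves 7.2 ≥ 2 mo → does not qualify.
Option C: score 570 < 620; DTI 44.1% ≤ 45%; LTV 82.2% ≤ 100%; reserves 7.2 < 9 mo → does not qualify.

None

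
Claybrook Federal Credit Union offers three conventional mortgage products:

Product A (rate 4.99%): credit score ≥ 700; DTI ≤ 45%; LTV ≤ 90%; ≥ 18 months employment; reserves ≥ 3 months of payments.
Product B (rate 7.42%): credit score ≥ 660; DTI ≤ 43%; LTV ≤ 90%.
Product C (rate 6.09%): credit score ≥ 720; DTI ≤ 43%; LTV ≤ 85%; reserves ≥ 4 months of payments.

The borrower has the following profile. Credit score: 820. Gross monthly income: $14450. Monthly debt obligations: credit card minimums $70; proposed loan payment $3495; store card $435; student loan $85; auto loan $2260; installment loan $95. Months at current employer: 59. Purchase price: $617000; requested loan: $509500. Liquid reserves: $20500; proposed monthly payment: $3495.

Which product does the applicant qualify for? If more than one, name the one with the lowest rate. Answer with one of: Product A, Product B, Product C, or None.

Total debts = (70 + 3,495 + 435 + 85 + 2,260 + 95) = 6,440; DTI = 6,440/14,450 = 44.6%.
LTV = 509,500/617,000 = 82.6%.
Reserves = 20,500/3,495 = 5.9 months.
Product A: score 820 ≥ 700; DTI 44.6% ≤ 45%; LTV 82.6% ≤ 90%; employment 59 ≥ 18 mo; reserves 5.9 ≥ 3 mo → qualifies.
Product B: score 820 ≥ 660; DTI 44.6% > 43%; LTV 82.6% ≤ 90% → does not qualify.
Product C: score 820 ≥ 720; DTI 44.6% > 43%; LTV 82.6% ≤ 85%; reserves 5.9 ≥ 4 mo → does not qualify.

Product A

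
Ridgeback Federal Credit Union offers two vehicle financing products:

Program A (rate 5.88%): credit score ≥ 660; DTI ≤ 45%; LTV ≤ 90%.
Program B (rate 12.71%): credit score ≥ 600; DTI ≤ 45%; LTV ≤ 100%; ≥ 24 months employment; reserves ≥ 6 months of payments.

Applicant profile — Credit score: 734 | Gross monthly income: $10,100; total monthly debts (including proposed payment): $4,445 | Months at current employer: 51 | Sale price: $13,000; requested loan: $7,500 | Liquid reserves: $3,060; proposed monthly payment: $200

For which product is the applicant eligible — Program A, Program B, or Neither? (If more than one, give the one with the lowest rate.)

DTI = 4,445/10,100 = 44%.
LTV = 7,500/13,000 = 57.7%.
Reserves = 3,060/200 = 15.3 months.
Program A: score 734 ≥ 660; DTI 44% ≤ 45%; LTV 57.7% ≤ 90% → qualifies.
Program B: score 734 ≥ 600; DTI 44% ≤ 45%; LTV 57.7% ≤ 100%; employment 51 ≥ 24 mo; reserves 15.3 ≥ 6 mo → qualifies.
Qualifying: Program A, Program B. Lowest rate is 5.88% → Program A.

Program A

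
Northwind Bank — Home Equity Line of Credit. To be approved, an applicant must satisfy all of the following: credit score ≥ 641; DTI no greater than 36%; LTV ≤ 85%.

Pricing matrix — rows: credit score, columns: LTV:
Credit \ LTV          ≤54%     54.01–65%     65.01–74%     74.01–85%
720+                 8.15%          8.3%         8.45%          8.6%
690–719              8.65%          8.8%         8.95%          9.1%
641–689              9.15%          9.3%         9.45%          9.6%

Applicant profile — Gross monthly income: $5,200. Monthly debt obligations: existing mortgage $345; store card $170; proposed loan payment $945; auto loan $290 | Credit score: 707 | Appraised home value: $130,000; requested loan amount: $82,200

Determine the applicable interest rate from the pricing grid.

8.8%

Credit score 707 ≥ 641; Total monthly debts = (345 + 170 + 945 + 290) = 1,750. DTI: 1,750 ÷ 5,200 = 33.7%, within the 36% cap
LTV = 82,200/130,000 = 63.2% ≤ 85%
Row: 707 falls in 690–719. Column: 63.2% falls in 54.01–65%. Rate = 8.8%.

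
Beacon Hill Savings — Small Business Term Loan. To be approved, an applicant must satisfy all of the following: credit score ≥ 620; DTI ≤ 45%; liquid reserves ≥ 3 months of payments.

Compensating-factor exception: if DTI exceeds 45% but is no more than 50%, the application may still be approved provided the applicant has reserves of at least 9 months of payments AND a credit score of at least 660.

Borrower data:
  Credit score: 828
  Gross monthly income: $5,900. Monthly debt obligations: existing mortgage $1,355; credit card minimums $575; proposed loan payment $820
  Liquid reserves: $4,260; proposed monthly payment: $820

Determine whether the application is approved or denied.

Denied

Credit score 828 ≥ 620 (meets base)
Total debts = (1,355 + 575 + 820) = 2,750. DTI = 2,750/5,900 = 46.6% > 45% — standard DTI limit exceeded.
Liquid reserves cover 4,260/820 = 5.2 months — ≥ 3 required
DTI 46.6% is within the 45%–50% exception band; checking compensating factors.
Override check — reserves: 5.2 mo (short of 9); score: 828 (ok).
Override conditions not both satisfied; exception does not apply.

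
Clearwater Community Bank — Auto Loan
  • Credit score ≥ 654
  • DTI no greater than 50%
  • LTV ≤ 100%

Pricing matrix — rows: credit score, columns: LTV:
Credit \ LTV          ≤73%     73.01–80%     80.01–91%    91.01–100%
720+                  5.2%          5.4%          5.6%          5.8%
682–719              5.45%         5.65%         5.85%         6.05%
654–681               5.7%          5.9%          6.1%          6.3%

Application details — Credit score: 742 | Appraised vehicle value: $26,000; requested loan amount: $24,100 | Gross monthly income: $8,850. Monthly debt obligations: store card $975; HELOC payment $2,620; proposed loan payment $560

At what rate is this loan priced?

Credit score 742 ≥ 654; Total monthly debts = (975 + 2,620 + 560) = 4,155. DTI: 4,155 ÷ 8,850 = 46.9%, within the 50% cap
Loan-to-value = 24,100/26,000 = 92.7% — pass (100% max)
Row: 742 falls in 720+. Column: 92.7% falls in 91.01–100%. Rate = 5.8%.

5.8%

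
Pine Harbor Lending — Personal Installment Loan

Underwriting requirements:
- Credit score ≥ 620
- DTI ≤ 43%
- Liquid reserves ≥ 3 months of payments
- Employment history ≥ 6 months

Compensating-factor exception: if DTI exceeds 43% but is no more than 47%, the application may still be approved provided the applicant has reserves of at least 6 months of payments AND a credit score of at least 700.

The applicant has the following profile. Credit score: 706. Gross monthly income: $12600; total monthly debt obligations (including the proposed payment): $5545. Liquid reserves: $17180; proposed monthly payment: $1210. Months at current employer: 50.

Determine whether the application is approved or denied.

Credit score 706 ≥ 620 (meets base)
DTI = 5,545/12,600 = 44% > 43% — standard DTI limit exceeded.
Liquid reserves cover 17,180/1,210 = 14.2 months — ≥ 3 required
Employment 50 ≥ 6 months
DTI 44% is within the 43%–47% exception band; checking compensating factors.
Override check — reserves: 14.2 mo (ok); score: 706 (ok).
Both override conditions satisfied; DTI exception granted.

Approved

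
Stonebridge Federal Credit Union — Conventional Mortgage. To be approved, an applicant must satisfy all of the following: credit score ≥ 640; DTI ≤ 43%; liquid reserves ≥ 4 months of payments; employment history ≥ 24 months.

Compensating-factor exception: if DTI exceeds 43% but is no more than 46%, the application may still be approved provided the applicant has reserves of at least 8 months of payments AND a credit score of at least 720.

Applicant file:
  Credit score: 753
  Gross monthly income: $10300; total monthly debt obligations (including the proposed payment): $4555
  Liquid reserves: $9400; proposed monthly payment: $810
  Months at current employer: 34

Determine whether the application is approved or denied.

Credit score 753 ≥ 640 (meets base)
DTI: 4,555 ÷ 10,300 = 44.2%, over the 43% base limit.
Reserves = 9,400/810 = 11.6 months ≥ 4
Employment 34 ≥ 24 months
44.2% falls in the override range (43%–46%), so the compensating-factor test applies.
Reserves 11.6 ≥ 8 months; credit score 753 ≥ 720.
Both override conditions satisfied; DTI exception granted.

Approved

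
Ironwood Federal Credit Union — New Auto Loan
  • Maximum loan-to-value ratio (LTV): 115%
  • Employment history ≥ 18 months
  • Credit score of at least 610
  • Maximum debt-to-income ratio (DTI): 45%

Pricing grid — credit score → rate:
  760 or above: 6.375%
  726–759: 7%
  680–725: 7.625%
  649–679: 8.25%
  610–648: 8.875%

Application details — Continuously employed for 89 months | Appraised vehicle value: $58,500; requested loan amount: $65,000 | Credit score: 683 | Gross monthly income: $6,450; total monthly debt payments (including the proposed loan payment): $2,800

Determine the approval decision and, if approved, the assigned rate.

Approved at 7.625%

Credit score 683 ≥ 610 (meets minimum)
Loan-to-value = 65,000/58,500 = 111.1% — pass (115% max)
DTI = 2,800/6,450 = 43.4% ≤ 45%
Employment 89 ≥ 18 months
All requirements met. Score 683 falls in the 680–725 tier → 7.625%.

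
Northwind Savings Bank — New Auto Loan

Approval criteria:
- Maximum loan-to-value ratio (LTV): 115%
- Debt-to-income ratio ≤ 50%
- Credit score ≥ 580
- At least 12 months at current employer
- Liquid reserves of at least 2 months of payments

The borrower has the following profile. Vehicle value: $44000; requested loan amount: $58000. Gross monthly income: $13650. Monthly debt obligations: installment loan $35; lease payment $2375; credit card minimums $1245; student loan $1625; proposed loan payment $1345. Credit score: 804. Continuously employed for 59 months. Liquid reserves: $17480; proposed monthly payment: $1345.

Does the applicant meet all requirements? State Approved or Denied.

Denied

Loan-to-value = 58,000/44,000 = 131.8% — fail (115% max)
Total monthly debts = (35 + 2,375 + 1,245 + 1,625 + 1,345) = 6,625. DTI = 6,625/13,650 = 48.5% ≤ 50%
Credit score 804 ≥ 580 (meets)
Employment 59 ≥ 12 months
Liquid reserves cover 17,480/1,345 = 13.0 months — ≥ 2 required
Fails on LTV.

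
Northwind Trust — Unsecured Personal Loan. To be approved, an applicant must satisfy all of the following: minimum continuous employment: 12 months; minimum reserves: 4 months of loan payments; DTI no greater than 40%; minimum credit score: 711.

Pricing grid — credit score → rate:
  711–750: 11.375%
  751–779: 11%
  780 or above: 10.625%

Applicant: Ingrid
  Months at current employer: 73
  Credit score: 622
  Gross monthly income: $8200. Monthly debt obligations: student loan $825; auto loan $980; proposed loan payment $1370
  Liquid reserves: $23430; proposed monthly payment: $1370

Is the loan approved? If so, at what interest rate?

Credit score 622 < 711 (below minimum)
Liquid reserves cover 23,430/1,370 = 17.1 months — ≥ 4 required
Employment 73 ≥ 12 months
Total monthly debts = (825 + 980 + 1,370) = 3,175. DTI = 3,175/8,200 = 38.7% ≤ 40%
Not all requirements met → denied.

Denied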